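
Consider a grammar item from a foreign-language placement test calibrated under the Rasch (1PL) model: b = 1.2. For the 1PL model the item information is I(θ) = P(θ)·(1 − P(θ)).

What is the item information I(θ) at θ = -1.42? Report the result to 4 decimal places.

0.0633

P = 1/(1+e^{2.6200}) = 0.0679
P(1−P) = 0.0679 × 0.9321 = 0.0633
I = P(1−P) = 0.06326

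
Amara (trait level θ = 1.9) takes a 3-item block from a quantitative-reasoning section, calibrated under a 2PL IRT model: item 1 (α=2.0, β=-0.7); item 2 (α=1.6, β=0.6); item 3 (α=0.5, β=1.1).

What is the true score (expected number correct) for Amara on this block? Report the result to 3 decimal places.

P(θ) = 1 / (1 + exp(−α(θ − β)))
P_1 = 1/(1+e^{-5.2000}) = 0.9945
P_2 = 1/(1+e^{-2.0800}) = 0.8889
P_3 = 1/(1+e^{-0.4000}) = 0.5987
E[score] = 0.9945 + 0.8889 + 0.5987 = 2.4821

2.482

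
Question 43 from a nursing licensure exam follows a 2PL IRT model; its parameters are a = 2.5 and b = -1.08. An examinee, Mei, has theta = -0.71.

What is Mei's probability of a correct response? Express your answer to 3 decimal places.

P(theta) = 1 / (1 + exp(−a(theta − b)))
Exponent: 2.5 × (-0.71 − (-1.08)) = 0.9250
1/(1 + e^{-0.9250}) = 0.7161

0.716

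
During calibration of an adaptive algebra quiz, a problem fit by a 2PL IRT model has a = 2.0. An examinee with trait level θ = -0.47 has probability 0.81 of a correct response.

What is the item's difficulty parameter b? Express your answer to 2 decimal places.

P(θ) = 1 / (1 + exp(−a(θ − b)))
logit(0.81) = ln(0.81/0.19) = 1.4500
b = θ − logit/(a) = -0.47 − 1.4500/2.0000 = -1.1950

-1.20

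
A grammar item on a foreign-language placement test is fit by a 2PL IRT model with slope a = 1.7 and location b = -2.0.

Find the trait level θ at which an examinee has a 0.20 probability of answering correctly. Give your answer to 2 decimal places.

-2.82

P(θ) = 1 / (1 + exp(−a(θ − b)))
logit = ln(0.2000/0.8000) = -1.3863
θ = b + logit/(a) = -2.0 + (-1.3863)/1.7000 = -2.8155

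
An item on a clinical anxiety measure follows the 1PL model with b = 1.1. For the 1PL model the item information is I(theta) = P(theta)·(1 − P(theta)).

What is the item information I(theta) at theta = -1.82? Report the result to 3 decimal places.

0.049

P = 1/(1+e^{2.9200}) = 0.0512
P(1−P) = 0.0512 × 0.9488 = 0.0486
I = P(1−P) = 0.04855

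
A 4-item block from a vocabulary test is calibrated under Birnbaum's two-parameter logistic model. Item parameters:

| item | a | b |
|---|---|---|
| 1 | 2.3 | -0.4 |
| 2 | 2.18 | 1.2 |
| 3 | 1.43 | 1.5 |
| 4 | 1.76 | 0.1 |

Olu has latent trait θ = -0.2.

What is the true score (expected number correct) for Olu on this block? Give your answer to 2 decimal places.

P(θ) = 1 / (1 + exp(−a(θ − b)))
P_1 = 1/(1+e^{-0.4600}) = 0.6130
P_2 = 1/(1+e^{3.0520}) = 0.0451
P_3 = 1/(1+e^{2.4310}) = 0.0808
P_4 = 1/(1+e^{0.5280}) = 0.3710
E[score] = 0.6130 + 0.0451 + 0.0808 + 0.3710 = 1.1100

1.11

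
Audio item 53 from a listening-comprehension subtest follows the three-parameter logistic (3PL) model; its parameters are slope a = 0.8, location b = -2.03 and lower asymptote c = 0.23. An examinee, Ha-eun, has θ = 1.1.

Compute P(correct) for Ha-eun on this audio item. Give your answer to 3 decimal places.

0.942

P(θ) = c + (1 − c) · 1 / (1 + exp(−a(θ − b)))
Exponent: 0.8 × (1.1 − (-2.03)) = 2.5040
1/(1 + e^{-2.5040}) = 0.9244
P = 0.23 + 0.77 × 0.9244 = 0.9418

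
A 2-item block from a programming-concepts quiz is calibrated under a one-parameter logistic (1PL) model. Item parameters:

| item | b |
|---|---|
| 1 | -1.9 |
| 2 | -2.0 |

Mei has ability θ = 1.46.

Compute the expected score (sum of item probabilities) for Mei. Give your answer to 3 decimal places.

1.936

P(θ) = 1 / (1 + exp(−(θ − b)))
P_1 = 1/(1+e^{-3.3600}) = 0.9664
P_2 = 1/(1+e^{-3.4600}) = 0.9695
E[score] = 0.9664 + 0.9695 = 1.9360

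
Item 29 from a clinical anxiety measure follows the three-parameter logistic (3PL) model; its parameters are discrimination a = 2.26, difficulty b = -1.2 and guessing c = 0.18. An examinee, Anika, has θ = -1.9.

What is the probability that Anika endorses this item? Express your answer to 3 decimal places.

P(θ) = c + (1 − c) · 1 / (1 + exp(−a(θ − b)))
Exponent: 2.26 × (-1.9 − (-1.2)) = -1.5820
1/(1 + e^{1.5820}) = 0.1705
P = 0.18 + 0.82 × 0.1705 = 0.3198

0.320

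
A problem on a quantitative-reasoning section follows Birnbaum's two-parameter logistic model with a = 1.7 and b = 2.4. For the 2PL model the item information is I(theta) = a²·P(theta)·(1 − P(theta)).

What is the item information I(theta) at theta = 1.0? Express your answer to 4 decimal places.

P = 1/(1+e^{2.3800}) = 0.0847
P(1−P) = 0.0847 × 0.9153 = 0.0775
I = a² × P(1−P) = 1.7² × 0.0775 = 0.22408

0.2241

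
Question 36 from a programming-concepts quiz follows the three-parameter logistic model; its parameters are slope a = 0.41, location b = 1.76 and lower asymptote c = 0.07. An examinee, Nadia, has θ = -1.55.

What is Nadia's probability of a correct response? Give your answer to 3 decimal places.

P(θ) = c + (1 − c) · 1 / (1 + exp(−a(θ − b)))
Exponent: 0.41 × (-1.55 − 1.76) = -1.3571
1/(1 + e^{1.3571}) = 0.2047
P = 0.07 + 0.93 × 0.2047 = 0.2604

0.260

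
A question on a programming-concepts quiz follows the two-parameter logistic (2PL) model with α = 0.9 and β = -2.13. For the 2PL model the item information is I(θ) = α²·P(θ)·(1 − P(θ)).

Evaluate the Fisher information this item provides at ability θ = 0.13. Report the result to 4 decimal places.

0.0829

P = 1/(1+e^{-2.0340}) = 0.8843
P(1−P) = 0.8843 × 0.1157 = 0.1023
I = α² × P(1−P) = 0.9² × 0.1023 = 0.08286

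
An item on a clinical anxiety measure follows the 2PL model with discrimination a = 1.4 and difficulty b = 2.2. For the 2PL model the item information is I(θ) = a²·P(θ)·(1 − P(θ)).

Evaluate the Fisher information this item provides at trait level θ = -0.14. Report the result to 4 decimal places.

P = 1/(1+e^{3.2760}) = 0.0364
P(1−P) = 0.0364 × 0.9636 = 0.0351
I = a² × P(1−P) = 1.4² × 0.0351 = 0.06875

0.0688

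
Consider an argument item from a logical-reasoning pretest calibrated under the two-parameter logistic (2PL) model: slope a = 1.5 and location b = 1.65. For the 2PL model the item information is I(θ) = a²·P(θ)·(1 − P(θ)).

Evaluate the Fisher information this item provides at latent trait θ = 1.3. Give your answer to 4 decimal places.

P = 1/(1+e^{0.5250}) = 0.3717
P(1−P) = 0.3717 × 0.6283 = 0.2335
I = a² × P(1−P) = 1.5² × 0.2335 = 0.52545

0.5255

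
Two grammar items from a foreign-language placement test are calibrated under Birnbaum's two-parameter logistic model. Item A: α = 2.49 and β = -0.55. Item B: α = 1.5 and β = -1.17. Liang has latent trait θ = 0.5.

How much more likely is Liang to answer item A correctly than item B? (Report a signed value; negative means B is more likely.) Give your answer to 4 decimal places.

0.0073

P(θ) = 1 / (1 + exp(−α(θ − β)))
P_A = 0.9318
P_B = 0.9245
P_A − P_B = 0.0073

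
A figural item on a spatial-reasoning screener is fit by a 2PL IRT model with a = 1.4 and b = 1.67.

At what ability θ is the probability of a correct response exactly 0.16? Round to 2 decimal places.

0.49

P(θ) = 1 / (1 + exp(−a(θ − b)))
logit = ln(0.1600/0.8400) = -1.6582
θ = b + logit/(a) = 1.67 + (-1.6582)/1.4000 = 0.4856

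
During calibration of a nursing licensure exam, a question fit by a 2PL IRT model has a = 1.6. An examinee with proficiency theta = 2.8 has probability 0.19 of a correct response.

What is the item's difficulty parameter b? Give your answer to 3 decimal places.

3.706

P(theta) = 1 / (1 + exp(−a(theta − b)))
logit(0.19) = ln(0.19/0.81) = -1.4500
b = theta − logit/(a) = 2.8 − (-1.4500)/1.6000 = 3.7063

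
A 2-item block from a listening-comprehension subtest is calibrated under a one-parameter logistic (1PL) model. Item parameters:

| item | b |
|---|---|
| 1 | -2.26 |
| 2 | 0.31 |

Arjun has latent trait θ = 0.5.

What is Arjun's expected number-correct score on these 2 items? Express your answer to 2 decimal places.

P(θ) = 1 / (1 + exp(−(θ − b)))
P_1 = 1/(1+e^{-2.7600}) = 0.9405
P_2 = 1/(1+e^{-0.1900}) = 0.5474
E[score] = 0.9405 + 0.5474 = 1.4878

1.49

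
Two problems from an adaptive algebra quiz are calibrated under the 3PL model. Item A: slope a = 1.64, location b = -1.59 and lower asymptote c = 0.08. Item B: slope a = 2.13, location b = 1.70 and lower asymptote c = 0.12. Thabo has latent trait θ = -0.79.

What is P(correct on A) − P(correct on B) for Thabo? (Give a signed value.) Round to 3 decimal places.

P(θ) = c + (1 − c) · 1 / (1 + exp(−a(θ − b)))
P_A = 0.8048
P_B = 0.1244
P_A − P_B = 0.6805

0.680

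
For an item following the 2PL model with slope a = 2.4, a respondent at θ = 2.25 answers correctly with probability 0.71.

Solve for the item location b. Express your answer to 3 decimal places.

1.877

P(θ) = 1 / (1 + exp(−a(θ − b)))
logit(0.71) = ln(0.71/0.29) = 0.8954
b = θ − logit/(a) = 2.25 − 0.8954/2.4000 = 1.8769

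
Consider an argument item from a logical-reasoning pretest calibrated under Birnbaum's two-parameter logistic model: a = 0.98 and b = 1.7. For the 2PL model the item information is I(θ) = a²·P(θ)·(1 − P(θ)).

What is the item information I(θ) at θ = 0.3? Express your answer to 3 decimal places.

P = 1/(1+e^{1.3720}) = 0.2023
P(1−P) = 0.2023 × 0.7977 = 0.1614
I = a² × P(1−P) = 0.98² × 0.1614 = 0.15498

0.155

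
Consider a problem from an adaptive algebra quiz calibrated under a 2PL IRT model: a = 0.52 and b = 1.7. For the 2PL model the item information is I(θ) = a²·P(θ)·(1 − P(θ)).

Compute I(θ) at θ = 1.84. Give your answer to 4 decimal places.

P = 1/(1+e^{-0.0728}) = 0.5182
P(1−P) = 0.5182 × 0.4818 = 0.2497
I = a² × P(1−P) = 0.52² × 0.2497 = 0.06751

0.0675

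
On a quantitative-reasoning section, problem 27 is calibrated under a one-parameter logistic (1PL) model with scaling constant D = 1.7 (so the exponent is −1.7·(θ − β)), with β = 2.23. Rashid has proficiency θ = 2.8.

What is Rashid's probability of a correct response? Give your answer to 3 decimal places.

0.725

P(θ) = 1 / (1 + exp(−D·(θ − β)))
Exponent: 1.7 × (2.8 − 2.23) = 0.9690
1/(1 + e^{-0.9690}) = 0.7249
P = 0.7249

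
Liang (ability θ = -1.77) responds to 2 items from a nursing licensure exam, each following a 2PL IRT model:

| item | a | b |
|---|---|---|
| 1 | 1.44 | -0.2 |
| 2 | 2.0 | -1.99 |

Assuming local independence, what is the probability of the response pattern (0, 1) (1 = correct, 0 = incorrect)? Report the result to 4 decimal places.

0.5508

P(θ) = 1 / (1 + exp(−a(θ − b)))
P_1 = 1/(1+e^{2.2608}) = 0.0944
P_2 = 1/(1+e^{-0.4400}) = 0.6083
L = (1−P_1) × P_2 = 0.9056 × 0.6083 = 0.55083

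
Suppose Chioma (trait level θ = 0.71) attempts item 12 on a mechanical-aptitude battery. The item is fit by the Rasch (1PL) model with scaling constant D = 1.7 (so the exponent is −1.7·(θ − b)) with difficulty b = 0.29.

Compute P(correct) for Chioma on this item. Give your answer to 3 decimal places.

P(θ) = 1 / (1 + exp(−D·(θ − b)))
Exponent: 1.7 × (0.71 − 0.29) = 0.7140
1/(1 + e^{-0.7140}) = 0.6713
P = 0.6713

0.671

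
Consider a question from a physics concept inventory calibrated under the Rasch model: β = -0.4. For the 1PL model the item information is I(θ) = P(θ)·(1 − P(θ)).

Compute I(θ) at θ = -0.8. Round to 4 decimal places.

0.2403

P = 1/(1+e^{0.4000}) = 0.4013
P(1−P) = 0.4013 × 0.5987 = 0.2403
I = P(1−P) = 0.24026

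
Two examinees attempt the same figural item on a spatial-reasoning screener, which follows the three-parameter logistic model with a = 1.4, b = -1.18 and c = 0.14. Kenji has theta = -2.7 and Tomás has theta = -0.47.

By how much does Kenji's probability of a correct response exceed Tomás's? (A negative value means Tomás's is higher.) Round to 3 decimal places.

P(theta) = c + (1 − c) · 1 / (1 + exp(−a(theta − b)))
P(Kenji) = 0.2315  [exponent -2.1280]
P(Tomás) = 0.7677  [exponent 0.9940]
Difference = 0.2315 − 0.7677 = -0.5362

-0.536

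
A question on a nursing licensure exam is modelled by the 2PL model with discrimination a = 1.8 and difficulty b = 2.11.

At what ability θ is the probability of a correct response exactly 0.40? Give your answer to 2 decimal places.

1.88

P(θ) = 1 / (1 + exp(−a(θ − b)))
logit = ln(0.4000/0.6000) = -0.4055
θ = b + logit/(a) = 2.11 + (-0.4055)/1.8000 = 1.8847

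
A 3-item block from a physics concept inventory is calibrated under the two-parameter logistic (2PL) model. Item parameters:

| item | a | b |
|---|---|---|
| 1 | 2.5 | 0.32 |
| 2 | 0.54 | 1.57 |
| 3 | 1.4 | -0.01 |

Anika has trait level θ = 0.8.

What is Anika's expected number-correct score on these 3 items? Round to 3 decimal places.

P(θ) = 1 / (1 + exp(−a(θ − b)))
P_1 = 1/(1+e^{-1.2000}) = 0.7685
P_2 = 1/(1+e^{0.4158}) = 0.3975
P_3 = 1/(1+e^{-1.1340}) = 0.7566
E[score] = 0.7685 + 0.3975 + 0.7566 = 1.9226

1.923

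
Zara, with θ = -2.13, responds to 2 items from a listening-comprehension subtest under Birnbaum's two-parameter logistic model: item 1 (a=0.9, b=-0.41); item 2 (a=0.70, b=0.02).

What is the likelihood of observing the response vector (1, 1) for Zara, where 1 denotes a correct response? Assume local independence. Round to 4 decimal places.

P(θ) = 1 / (1 + exp(−a(θ − b)))
P_1 = 1/(1+e^{1.5480}) = 0.1754
P_2 = 1/(1+e^{1.5050}) = 0.1817
L = P_1 × P_2 = 0.1754 × 0.1817 = 0.03186

0.0319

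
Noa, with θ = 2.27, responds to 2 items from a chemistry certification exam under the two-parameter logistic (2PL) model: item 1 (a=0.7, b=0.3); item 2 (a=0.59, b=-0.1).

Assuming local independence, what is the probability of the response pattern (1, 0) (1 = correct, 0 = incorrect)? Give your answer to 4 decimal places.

P(θ) = 1 / (1 + exp(−a(θ − b)))
P_1 = 1/(1+e^{-1.3790}) = 0.7988
P_2 = 1/(1+e^{-1.3983}) = 0.8019
L = P_1 × (1−P_2) = 0.7988 × 0.1981 = 0.15824

0.1582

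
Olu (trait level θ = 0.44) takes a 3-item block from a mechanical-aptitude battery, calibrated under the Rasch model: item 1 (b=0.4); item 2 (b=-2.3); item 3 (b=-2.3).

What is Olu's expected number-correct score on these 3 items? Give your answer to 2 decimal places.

P(θ) = 1 / (1 + exp(−(θ − b)))
P_1 = 1/(1+e^{-0.0400}) = 0.5100
P_2 = 1/(1+e^{-2.7400}) = 0.9393
P_3 = 1/(1+e^{-2.7400}) = 0.9393
E[score] = 0.5100 + 0.9393 + 0.9393 = 2.3887

2.39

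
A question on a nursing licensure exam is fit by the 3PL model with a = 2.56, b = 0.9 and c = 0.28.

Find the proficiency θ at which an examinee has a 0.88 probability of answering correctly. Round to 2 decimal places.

P(θ) = c + (1 − c) · 1 / (1 + exp(−a(θ − b)))
Remove guessing floor: (0.88 − 0.28)/(1 − 0.28) = 0.8333
logit = ln(0.8333/0.1667) = 1.6094
θ = b + logit/(a) = 0.9 + 1.6094/2.5600 = 1.5287

1.53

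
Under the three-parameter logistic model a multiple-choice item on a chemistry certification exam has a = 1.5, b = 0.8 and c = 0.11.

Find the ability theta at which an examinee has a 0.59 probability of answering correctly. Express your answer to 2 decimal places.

P(theta) = c + (1 − c) · 1 / (1 + exp(−a(theta − b)))
Remove guessing floor: (0.59 − 0.11)/(1 − 0.11) = 0.5393
logit = ln(0.5393/0.4607) = 0.1576
theta = b + logit/(a) = 0.8 + 0.1576/1.5000 = 0.9051

0.91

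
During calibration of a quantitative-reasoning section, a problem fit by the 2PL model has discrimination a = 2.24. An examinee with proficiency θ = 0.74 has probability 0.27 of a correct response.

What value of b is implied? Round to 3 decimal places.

1.184

P(θ) = 1 / (1 + exp(−a(θ − b)))
logit(0.27) = ln(0.27/0.73) = -0.9946
b = θ − logit/(a) = 0.74 − (-0.9946)/2.2400 = 1.1840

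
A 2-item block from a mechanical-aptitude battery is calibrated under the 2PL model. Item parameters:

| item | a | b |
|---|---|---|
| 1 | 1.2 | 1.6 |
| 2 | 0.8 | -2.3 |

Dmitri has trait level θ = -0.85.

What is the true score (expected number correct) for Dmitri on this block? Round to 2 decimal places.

0.81

P(θ) = 1 / (1 + exp(−a(θ − b)))
P_1 = 1/(1+e^{2.9400}) = 0.0502
P_2 = 1/(1+e^{-1.1600}) = 0.7613
E[score] = 0.0502 + 0.7613 = 0.8115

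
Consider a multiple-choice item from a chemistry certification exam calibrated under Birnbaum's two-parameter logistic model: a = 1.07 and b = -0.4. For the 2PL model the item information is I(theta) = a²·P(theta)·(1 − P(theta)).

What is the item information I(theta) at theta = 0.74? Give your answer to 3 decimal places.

P = 1/(1+e^{-1.2198}) = 0.7720
P(1−P) = 0.7720 × 0.2280 = 0.1760
I = a² × P(1−P) = 1.07² × 0.1760 = 0.20150

0.202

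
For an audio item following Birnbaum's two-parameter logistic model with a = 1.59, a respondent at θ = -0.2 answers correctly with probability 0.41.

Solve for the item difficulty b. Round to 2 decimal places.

0.03

P(θ) = 1 / (1 + exp(−a(θ − b)))
logit(0.41) = ln(0.41/0.59) = -0.3640
b = θ − logit/(a) = -0.2 − (-0.3640)/1.5900 = 0.0289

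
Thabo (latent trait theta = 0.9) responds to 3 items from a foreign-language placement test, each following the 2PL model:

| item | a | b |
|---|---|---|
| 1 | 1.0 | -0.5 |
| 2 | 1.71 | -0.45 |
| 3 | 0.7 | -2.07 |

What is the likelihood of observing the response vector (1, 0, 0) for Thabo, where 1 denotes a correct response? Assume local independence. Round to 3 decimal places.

0.008

P(theta) = 1 / (1 + exp(−a(theta − b)))
P_1 = 1/(1+e^{-1.4000}) = 0.8022
P_2 = 1/(1+e^{-2.3085}) = 0.9096
P_3 = 1/(1+e^{-2.0790}) = 0.8888
L = P_1 × (1−P_2) × (1−P_3) = 0.8022 × 0.0904 × 0.1112 = 0.00806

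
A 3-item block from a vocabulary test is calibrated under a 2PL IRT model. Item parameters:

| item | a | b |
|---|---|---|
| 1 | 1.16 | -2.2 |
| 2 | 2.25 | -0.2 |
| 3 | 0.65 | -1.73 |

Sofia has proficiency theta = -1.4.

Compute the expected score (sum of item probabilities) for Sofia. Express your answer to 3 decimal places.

P(theta) = 1 / (1 + exp(−a(theta − b)))
P_1 = 1/(1+e^{-0.9280}) = 0.7167
P_2 = 1/(1+e^{2.7000}) = 0.0630
P_3 = 1/(1+e^{-0.2145}) = 0.5534
E[score] = 0.7167 + 0.0630 + 0.5534 = 1.3331

1.333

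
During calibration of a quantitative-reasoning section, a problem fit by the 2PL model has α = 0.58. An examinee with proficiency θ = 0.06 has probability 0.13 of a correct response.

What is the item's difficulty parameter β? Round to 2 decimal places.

P(θ) = 1 / (1 + exp(−α(θ − β)))
logit(0.13) = ln(0.13/0.87) = -1.9010
β = θ − logit/(α) = 0.06 − (-1.9010)/0.5800 = 3.3375

3.34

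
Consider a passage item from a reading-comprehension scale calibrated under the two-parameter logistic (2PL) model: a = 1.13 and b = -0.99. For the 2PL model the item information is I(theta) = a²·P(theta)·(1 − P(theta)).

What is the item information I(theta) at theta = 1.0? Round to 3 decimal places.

0.110

P = 1/(1+e^{-2.2487}) = 0.9045
P(1−P) = 0.9045 × 0.0955 = 0.0863
I = a² × P(1−P) = 1.13² × 0.0863 = 0.11026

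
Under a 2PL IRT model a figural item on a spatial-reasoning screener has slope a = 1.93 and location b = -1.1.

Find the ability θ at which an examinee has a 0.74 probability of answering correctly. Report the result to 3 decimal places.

-0.558

P(θ) = 1 / (1 + exp(−a(θ − b)))
logit = ln(0.7400/0.2600) = 1.0460
θ = b + logit/(a) = -1.1 + 1.0460/1.9300 = -0.5580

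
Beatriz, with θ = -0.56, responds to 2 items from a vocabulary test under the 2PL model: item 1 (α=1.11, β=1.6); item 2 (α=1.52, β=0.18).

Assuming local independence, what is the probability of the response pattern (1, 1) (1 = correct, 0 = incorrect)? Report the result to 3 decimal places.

P(θ) = 1 / (1 + exp(−α(θ − β)))
P_1 = 1/(1+e^{2.3976}) = 0.0834
P_2 = 1/(1+e^{1.1248}) = 0.2451
L = P_1 × P_2 = 0.0834 × 0.2451 = 0.02043

0.020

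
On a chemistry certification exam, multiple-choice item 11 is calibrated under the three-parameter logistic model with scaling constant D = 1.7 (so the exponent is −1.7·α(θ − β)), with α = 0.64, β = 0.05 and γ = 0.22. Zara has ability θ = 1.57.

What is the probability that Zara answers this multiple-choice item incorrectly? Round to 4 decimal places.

P(θ) = γ + (1 − γ) · 1 / (1 + exp(−D·α(θ − β)))
Exponent: 1.7 × 0.64 × (1.57 − 0.05) = 1.6538
1/(1 + e^{-1.6538}) = 0.8394
P = 0.22 + 0.78 × 0.8394 = 0.8747
P(incorrect) = 1 − 0.8747 = 0.1253

0.1253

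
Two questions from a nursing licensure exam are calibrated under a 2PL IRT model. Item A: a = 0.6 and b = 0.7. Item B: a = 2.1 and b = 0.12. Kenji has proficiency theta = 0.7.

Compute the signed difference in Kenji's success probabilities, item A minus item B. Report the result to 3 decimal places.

-0.272

P(theta) = 1 / (1 + exp(−a(theta − b)))
P_A = 0.5000
P_B = 0.7717
P_A − P_B = -0.2717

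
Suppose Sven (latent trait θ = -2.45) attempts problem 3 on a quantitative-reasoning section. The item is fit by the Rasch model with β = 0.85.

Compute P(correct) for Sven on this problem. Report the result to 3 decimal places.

0.036

P(θ) = 1 / (1 + exp(−(θ − β)))
Exponent: (-2.45 − 0.85) = -3.3000
1/(1 + e^{3.3000}) = 0.0356
P = 0.0356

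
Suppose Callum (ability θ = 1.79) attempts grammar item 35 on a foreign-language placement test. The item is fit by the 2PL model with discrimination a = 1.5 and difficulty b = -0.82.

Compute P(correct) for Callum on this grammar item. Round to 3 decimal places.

0.980

P(θ) = 1 / (1 + exp(−a(θ − b)))
Exponent: 1.5 × (1.79 − (-0.82)) = 3.9150
1/(1 + e^{-3.9150}) = 0.9804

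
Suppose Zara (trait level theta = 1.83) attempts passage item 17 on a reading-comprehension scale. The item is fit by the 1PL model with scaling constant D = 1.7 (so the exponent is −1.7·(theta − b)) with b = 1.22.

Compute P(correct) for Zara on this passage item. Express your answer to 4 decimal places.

0.7383

P(theta) = 1 / (1 + exp(−D·(theta − b)))
Exponent: 1.7 × (1.83 − 1.22) = 1.0370
1/(1 + e^{-1.0370}) = 0.7383
P = 0.7383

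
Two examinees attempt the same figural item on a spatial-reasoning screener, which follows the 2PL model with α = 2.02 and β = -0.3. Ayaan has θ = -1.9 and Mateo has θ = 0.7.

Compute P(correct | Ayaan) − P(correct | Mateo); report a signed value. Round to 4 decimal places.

-0.8449

P(θ) = 1 / (1 + exp(−α(θ − β)))
P(Ayaan) = 0.0380  [exponent -3.2320]
P(Mateo) = 0.8829  [exponent 2.0200]
Difference = 0.0380 − 0.8829 = -0.8449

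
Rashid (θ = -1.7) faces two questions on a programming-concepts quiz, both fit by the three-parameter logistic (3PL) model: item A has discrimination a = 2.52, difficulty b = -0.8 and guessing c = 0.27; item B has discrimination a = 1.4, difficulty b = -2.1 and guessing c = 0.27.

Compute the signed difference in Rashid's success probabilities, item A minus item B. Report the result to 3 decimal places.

-0.396

P(θ) = c + (1 − c) · 1 / (1 + exp(−a(θ − b)))
P_A = 0.3385
P_B = 0.7346
P_A − P_B = -0.3961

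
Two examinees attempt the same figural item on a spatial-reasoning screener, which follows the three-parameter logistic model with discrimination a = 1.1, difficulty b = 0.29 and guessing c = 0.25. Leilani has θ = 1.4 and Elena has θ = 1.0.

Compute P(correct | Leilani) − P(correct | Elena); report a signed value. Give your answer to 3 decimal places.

P(θ) = c + (1 − c) · 1 / (1 + exp(−a(θ − b)))
P(Leilani) = 0.8292  [exponent 1.2210]
P(Elena) = 0.7644  [exponent 0.7810]
Difference = 0.8292 − 0.7644 = 0.0648

0.065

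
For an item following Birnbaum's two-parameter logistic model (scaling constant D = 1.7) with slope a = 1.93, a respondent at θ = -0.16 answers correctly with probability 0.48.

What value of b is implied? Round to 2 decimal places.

P(θ) = 1 / (1 + exp(−D·a(θ − b)))
logit(0.48) = ln(0.48/0.52) = -0.0800
b = θ − logit/(1.7·a) = -0.16 − (-0.0800)/3.2810 = -0.1356

-0.14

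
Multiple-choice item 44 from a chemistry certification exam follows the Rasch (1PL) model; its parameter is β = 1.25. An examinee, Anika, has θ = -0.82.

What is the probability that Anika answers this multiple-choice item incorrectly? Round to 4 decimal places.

P(θ) = 1 / (1 + exp(−(θ − β)))
Exponent: (-0.82 − 1.25) = -2.0700
1/(1 + e^{2.0700}) = 0.1120
P = 0.1120
P(incorrect) = 1 − 0.1120 = 0.8880

0.8880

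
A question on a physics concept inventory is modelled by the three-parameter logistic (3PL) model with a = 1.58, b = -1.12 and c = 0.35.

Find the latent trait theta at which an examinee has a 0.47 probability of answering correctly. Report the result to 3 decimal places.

P(theta) = c + (1 − c) · 1 / (1 + exp(−a(theta − b)))
Remove guessing floor: (0.47 − 0.35)/(1 − 0.35) = 0.1846
logit = ln(0.1846/0.8154) = -1.4854
theta = b + logit/(a) = -1.12 + (-1.4854)/1.5800 = -2.0601

-2.060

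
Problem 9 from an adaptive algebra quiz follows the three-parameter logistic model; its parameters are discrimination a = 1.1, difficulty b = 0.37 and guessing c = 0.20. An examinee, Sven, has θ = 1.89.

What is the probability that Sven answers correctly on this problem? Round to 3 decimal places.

0.873

P(θ) = c + (1 − c) · 1 / (1 + exp(−a(θ − b)))
Exponent: 1.1 × (1.89 − 0.37) = 1.6720
1/(1 + e^{-1.6720}) = 0.8418
P = 0.20 + 0.80 × 0.8418 = 0.8735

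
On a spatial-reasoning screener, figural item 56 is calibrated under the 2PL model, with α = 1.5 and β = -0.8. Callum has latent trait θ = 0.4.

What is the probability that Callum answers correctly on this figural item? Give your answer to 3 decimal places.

0.858

P(θ) = 1 / (1 + exp(−α(θ − β)))
Exponent: 1.5 × (0.4 − (-0.8)) = 1.8000
1/(1 + e^{-1.8000}) = 0.8581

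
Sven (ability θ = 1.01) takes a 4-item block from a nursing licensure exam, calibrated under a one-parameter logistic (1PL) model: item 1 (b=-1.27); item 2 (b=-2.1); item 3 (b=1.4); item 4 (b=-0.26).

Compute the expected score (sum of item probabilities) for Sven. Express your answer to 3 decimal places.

3.049

P(θ) = 1 / (1 + exp(−(θ − b)))
P_1 = 1/(1+e^{-2.2800}) = 0.9072
P_2 = 1/(1+e^{-3.1100}) = 0.9573
P_3 = 1/(1+e^{0.3900}) = 0.4037
P_4 = 1/(1+e^{-1.2700}) = 0.7807
E[score] = 0.9072 + 0.9573 + 0.4037 + 0.7807 = 3.0490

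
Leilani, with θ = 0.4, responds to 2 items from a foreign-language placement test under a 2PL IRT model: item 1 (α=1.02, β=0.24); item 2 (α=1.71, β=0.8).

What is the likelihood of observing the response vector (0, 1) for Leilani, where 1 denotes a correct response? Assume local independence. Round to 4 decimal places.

0.1540

P(θ) = 1 / (1 + exp(−α(θ − β)))
P_1 = 1/(1+e^{-0.1632}) = 0.5407
P_2 = 1/(1+e^{0.6840}) = 0.3354
L = (1−P_1) × P_2 = 0.4593 × 0.3354 = 0.15403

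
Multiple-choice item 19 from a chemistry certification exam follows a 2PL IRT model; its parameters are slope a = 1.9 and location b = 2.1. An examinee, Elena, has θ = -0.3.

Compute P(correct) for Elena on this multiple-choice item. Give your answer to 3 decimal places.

0.010

P(θ) = 1 / (1 + exp(−a(θ − b)))
Exponent: 1.9 × (-0.3 − 2.1) = -4.5600
1/(1 + e^{4.5600}) = 0.0104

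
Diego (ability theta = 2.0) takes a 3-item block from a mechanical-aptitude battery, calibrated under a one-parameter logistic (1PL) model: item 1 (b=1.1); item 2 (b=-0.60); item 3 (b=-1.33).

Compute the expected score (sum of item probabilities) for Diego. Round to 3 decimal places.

P(theta) = 1 / (1 + exp(−(theta − b)))
P_1 = 1/(1+e^{-0.9000}) = 0.7109
P_2 = 1/(1+e^{-2.6000}) = 0.9309
P_3 = 1/(1+e^{-3.3300}) = 0.9654
E[score] = 0.7109 + 0.9309 + 0.9654 = 2.6073

2.607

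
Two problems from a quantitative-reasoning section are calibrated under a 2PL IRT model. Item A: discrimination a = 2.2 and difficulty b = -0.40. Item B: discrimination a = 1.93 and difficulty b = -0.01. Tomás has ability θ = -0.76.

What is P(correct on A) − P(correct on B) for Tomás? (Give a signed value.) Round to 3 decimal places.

P(θ) = 1 / (1 + exp(−a(θ − b)))
P_A = 0.3117
P_B = 0.1904
P_A − P_B = 0.1214

0.121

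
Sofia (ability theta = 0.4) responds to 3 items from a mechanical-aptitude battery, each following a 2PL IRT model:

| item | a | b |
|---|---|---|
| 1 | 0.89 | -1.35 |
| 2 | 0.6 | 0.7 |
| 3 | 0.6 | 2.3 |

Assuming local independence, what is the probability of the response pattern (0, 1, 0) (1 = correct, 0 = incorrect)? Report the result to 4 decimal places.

P(theta) = 1 / (1 + exp(−a(theta − b)))
P_1 = 1/(1+e^{-1.5575}) = 0.8260
P_2 = 1/(1+e^{0.1800}) = 0.4551
P_3 = 1/(1+e^{1.1400}) = 0.2423
L = (1−P_1) × P_2 × (1−P_3) = 0.1740 × 0.4551 × 0.7577 = 0.06000

0.0600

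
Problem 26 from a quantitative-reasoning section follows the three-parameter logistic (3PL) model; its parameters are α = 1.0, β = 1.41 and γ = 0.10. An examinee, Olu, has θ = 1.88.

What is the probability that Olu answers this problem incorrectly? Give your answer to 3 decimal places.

0.346

P(θ) = γ + (1 − γ) · 1 / (1 + exp(−α(θ − β)))
Exponent: 1.0 × (1.88 − 1.41) = 0.4700
1/(1 + e^{-0.4700}) = 0.6154
P = 0.10 + 0.90 × 0.6154 = 0.6538
P(incorrect) = 1 − 0.6538 = 0.3462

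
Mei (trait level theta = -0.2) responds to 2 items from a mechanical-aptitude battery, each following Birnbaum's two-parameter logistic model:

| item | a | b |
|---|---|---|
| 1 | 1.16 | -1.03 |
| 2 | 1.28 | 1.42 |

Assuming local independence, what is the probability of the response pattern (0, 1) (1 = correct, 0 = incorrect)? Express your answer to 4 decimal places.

P(theta) = 1 / (1 + exp(−a(theta − b)))
P_1 = 1/(1+e^{-0.9628}) = 0.7237
P_2 = 1/(1+e^{2.0736}) = 0.1117
L = (1−P_1) × P_2 = 0.2763 × 0.1117 = 0.03086

0.0309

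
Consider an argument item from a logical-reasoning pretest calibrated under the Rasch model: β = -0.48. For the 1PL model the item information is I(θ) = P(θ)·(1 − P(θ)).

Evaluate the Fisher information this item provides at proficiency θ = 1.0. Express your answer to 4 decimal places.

P = 1/(1+e^{-1.4800}) = 0.8146
P(1−P) = 0.8146 × 0.1854 = 0.1510
I = P(1−P) = 0.15104

0.1510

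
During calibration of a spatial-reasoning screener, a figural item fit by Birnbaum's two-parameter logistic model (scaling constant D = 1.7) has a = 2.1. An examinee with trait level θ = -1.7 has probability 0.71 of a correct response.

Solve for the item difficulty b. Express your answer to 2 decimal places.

P(θ) = 1 / (1 + exp(−D·a(θ − b)))
logit(0.71) = ln(0.71/0.29) = 0.8954
b = θ − logit/(1.7·a) = -1.7 − 0.8954/3.5700 = -1.9508

-1.95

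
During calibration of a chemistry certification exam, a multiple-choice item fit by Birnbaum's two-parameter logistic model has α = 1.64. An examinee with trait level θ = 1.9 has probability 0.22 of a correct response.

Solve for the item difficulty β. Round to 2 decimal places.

2.67

P(θ) = 1 / (1 + exp(−α(θ − β)))
logit(0.22) = ln(0.22/0.78) = -1.2657
β = θ − logit/(α) = 1.9 − (-1.2657)/1.6400 = 2.6717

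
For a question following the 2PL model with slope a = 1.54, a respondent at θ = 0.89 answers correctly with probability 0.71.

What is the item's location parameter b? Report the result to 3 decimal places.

0.309

P(θ) = 1 / (1 + exp(−a(θ − b)))
logit(0.71) = ln(0.71/0.29) = 0.8954
b = θ − logit/(a) = 0.89 − 0.8954/1.5400 = 0.3086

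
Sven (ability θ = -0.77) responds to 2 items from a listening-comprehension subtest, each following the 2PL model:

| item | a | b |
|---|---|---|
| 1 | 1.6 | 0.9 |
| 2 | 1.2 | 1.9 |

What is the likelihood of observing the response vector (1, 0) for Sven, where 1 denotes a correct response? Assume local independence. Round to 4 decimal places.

0.0621

P(θ) = 1 / (1 + exp(−a(θ − b)))
P_1 = 1/(1+e^{2.6720}) = 0.0646
P_2 = 1/(1+e^{3.2040}) = 0.0390
L = P_1 × (1−P_2) = 0.0646 × 0.9610 = 0.06212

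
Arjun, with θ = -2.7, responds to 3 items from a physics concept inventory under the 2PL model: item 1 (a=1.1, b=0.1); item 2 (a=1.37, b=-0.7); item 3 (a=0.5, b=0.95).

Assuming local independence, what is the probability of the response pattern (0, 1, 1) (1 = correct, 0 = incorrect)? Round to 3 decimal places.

0.008

P(θ) = 1 / (1 + exp(−a(θ − b)))
P_1 = 1/(1+e^{3.0800}) = 0.0439
P_2 = 1/(1+e^{2.7400}) = 0.0607
P_3 = 1/(1+e^{1.8250}) = 0.1388
L = (1−P_1) × P_2 × P_3 = 0.9561 × 0.0607 × 0.1388 = 0.00805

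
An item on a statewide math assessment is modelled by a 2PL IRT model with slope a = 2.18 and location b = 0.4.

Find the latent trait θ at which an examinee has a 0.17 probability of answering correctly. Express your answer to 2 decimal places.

-0.33

P(θ) = 1 / (1 + exp(−a(θ − b)))
logit = ln(0.1700/0.8300) = -1.5856
θ = b + logit/(a) = 0.4 + (-1.5856)/2.1800 = -0.3274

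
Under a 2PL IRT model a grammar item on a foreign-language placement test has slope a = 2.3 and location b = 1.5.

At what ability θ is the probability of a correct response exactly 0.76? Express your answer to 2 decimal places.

2.00

P(θ) = 1 / (1 + exp(−a(θ − b)))
logit = ln(0.7600/0.2400) = 1.1527
θ = b + logit/(a) = 1.5 + 1.1527/2.3000 = 2.0012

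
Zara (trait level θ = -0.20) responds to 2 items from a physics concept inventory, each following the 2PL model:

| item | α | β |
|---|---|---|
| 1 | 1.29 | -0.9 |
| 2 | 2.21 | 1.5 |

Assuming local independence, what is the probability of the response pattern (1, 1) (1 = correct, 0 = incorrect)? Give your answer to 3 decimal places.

0.016

P(θ) = 1 / (1 + exp(−α(θ − β)))
P_1 = 1/(1+e^{-0.9030}) = 0.7116
P_2 = 1/(1+e^{3.7570}) = 0.0228
L = P_1 × P_2 = 0.7116 × 0.0228 = 0.01624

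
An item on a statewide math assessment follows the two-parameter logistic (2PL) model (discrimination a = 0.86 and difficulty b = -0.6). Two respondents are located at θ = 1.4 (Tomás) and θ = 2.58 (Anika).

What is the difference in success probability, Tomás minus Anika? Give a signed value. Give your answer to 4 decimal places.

P(θ) = 1 / (1 + exp(−a(θ − b)))
P(Tomás) = 0.8481  [exponent 1.7200]
P(Anika) = 0.9390  [exponent 2.7348]
Difference = 0.8481 − 0.9390 = -0.0909

-0.0909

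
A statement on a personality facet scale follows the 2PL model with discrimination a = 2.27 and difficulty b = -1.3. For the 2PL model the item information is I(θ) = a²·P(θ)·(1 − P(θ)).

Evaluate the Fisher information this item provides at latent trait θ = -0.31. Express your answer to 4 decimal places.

P = 1/(1+e^{-2.2473}) = 0.9044
P(1−P) = 0.9044 × 0.0956 = 0.0864
I = a² × P(1−P) = 2.27² × 0.0864 = 0.44545

0.4455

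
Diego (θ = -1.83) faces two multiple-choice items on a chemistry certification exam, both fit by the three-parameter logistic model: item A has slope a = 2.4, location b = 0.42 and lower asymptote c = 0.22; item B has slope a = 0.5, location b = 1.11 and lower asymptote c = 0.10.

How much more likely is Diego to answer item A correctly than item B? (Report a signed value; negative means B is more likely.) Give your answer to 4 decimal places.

P(θ) = c + (1 − c) · 1 / (1 + exp(−a(θ − b)))
P_A = 0.2235
P_B = 0.2682
P_A − P_B = -0.0447

-0.0447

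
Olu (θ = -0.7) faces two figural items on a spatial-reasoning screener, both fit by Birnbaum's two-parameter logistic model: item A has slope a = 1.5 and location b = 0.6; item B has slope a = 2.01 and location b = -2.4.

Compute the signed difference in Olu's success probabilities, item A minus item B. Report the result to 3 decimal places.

P(θ) = 1 / (1 + exp(−a(θ − b)))
P_A = 0.1246
P_B = 0.9682
P_A − P_B = -0.8437

-0.844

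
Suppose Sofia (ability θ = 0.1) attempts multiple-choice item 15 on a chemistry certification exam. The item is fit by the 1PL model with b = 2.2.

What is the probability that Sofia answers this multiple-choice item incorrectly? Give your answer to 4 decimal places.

0.8909

P(θ) = 1 / (1 + exp(−(θ − b)))
Exponent: (0.1 − 2.2) = -2.1000
1/(1 + e^{2.1000}) = 0.1091
P = 0.1091
P(incorrect) = 1 − 0.1091 = 0.8909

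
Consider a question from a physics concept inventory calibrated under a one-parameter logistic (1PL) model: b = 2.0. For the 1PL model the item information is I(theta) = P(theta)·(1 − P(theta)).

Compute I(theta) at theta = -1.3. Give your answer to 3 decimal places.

0.034

P = 1/(1+e^{3.3000}) = 0.0356
P(1−P) = 0.0356 × 0.9644 = 0.0343
I = P(1−P) = 0.03431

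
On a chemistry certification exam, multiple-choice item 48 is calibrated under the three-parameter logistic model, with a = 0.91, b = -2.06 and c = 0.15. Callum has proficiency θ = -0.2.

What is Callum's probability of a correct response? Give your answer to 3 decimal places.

0.868

P(θ) = c + (1 − c) · 1 / (1 + exp(−a(θ − b)))
Exponent: 0.91 × (-0.2 − (-2.06)) = 1.6926
1/(1 + e^{-1.6926}) = 0.8446
P = 0.15 + 0.85 × 0.8446 = 0.8679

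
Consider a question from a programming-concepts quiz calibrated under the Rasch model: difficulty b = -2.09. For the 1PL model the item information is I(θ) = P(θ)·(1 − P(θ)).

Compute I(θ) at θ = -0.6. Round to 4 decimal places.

0.1501

P = 1/(1+e^{-1.4900}) = 0.8161
P(1−P) = 0.8161 × 0.1839 = 0.1501
I = P(1−P) = 0.15009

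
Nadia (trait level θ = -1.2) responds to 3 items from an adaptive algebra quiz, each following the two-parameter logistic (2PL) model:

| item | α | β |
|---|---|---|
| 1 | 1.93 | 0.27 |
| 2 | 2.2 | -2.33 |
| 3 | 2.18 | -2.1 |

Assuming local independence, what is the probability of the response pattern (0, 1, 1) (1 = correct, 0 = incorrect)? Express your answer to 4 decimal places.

P(θ) = 1 / (1 + exp(−α(θ − β)))
P_1 = 1/(1+e^{2.8371}) = 0.0554
P_2 = 1/(1+e^{-2.4860}) = 0.9232
P_3 = 1/(1+e^{-1.9620}) = 0.8767
L = (1−P_1) × P_2 × P_3 = 0.9446 × 0.9232 × 0.8767 = 0.76457

0.7646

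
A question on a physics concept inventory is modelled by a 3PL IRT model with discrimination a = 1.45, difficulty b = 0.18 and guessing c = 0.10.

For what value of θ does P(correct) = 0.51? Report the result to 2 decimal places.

0.06

P(θ) = c + (1 − c) · 1 / (1 + exp(−a(θ − b)))
Remove guessing floor: (0.51 − 0.10)/(1 − 0.10) = 0.4556
logit = ln(0.4556/0.5444) = -0.1782
θ = b + logit/(a) = 0.18 + (-0.1782)/1.4500 = 0.0571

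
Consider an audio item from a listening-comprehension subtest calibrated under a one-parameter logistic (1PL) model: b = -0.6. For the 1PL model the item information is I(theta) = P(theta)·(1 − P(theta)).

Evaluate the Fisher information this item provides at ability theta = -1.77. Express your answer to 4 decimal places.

0.1808

P = 1/(1+e^{1.1700}) = 0.2369
P(1−P) = 0.2369 × 0.7631 = 0.1808
I = P(1−P) = 0.18075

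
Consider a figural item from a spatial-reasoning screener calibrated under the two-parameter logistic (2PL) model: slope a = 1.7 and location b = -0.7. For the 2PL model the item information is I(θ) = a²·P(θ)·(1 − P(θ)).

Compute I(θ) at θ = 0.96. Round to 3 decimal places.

P = 1/(1+e^{-2.8220}) = 0.9439
P(1−P) = 0.9439 × 0.0561 = 0.0530
I = a² × P(1−P) = 1.7² × 0.0530 = 0.15315

0.153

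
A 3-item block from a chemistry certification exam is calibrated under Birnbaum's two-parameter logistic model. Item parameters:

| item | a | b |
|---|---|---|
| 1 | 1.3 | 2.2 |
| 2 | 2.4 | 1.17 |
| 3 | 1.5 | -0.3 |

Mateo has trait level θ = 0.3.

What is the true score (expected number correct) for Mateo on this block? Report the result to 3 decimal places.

P(θ) = 1 / (1 + exp(−a(θ − b)))
P_1 = 1/(1+e^{2.4700}) = 0.0780
P_2 = 1/(1+e^{2.0880}) = 0.1103
P_3 = 1/(1+e^{-0.9000}) = 0.7109
E[score] = 0.0780 + 0.1103 + 0.7109 = 0.8992

0.899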